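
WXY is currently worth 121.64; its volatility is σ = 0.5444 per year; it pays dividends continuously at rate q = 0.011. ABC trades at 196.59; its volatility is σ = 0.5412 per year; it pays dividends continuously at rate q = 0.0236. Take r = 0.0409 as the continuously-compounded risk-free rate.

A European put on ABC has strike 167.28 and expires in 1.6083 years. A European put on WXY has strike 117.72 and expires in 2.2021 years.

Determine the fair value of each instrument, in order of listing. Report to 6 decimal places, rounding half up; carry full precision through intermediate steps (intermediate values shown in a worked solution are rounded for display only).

[ABC put K=167.28]
σ√T = 0.5412·√1.6083 = 0.686343
d₁ = (ln(S/K) + (r−q+σ²/2)T) / (σ√T) = (ln(196.59/167.28) + (0.0409−0.0236+0.5412²/2)·1.6083) / 0.686343 = (0.161451 + 0.263357) / 0.686343 = 0.618945
d₂ = d₁ − σ√T = 0.618945 − 0.686343 = -0.067399
e^{−rT} = 0.936337
e^{−qT} = 0.962755
N(−d₁) = 0.267976,  N(−d₂) = 0.526868
price = K·e^{−rT}·N(−d₂) − S·e^{−qT}·N(−d₁) = 82.523576 − 50.719390 = 31.804185
[WXY put K=117.72]
σ√T = 0.5444·√2.2021 = 0.807861
d₁ = (ln(S/K) + (r−q+σ²/2)T) / (σ√T) = (ln(121.64/117.72) + (0.0409−0.011+0.5444²/2)·2.2021) / 0.807861 = (0.032757 + 0.392162) / 0.807861 = 0.525981
d₂ = d₁ − σ√T = 0.525981 − 0.807861 = -0.281880
e^{−rT} = 0.913871
e^{−qT} = 0.976068
N(−d₁) = 0.299451,  N(−d₂) = 0.610982
price = K·e^{−rT}·N(−d₂) − S·e^{−qT}·N(−d₁) = 65.730018 − 35.553459 = 30.176559

price(ABC put K=167.28) = 31.804185
price(WXY put K=117.72) = 30.176559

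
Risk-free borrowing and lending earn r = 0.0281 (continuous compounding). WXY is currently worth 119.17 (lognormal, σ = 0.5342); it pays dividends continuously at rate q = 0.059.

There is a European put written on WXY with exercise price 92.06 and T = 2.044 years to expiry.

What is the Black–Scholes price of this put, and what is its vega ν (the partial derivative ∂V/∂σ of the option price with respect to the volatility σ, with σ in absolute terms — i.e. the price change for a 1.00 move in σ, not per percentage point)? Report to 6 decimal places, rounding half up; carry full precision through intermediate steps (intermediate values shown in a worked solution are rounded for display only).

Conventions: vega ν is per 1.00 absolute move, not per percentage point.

price = 20.161796
ν = 49.180878

σ√T = 0.5342·√2.044 = 0.763738
d₁ = (ln(S/K) + (r−q+σ²/2)T) / (σ√T) = (ln(119.17/92.06) + (0.0281−0.059+0.5342²/2)·2.044) / 0.763738 = (0.258111 + 0.228488) / 0.763738 = 0.637128
d₂ = d₁ − σ√T = 0.637128 − 0.763738 = -0.126610
e^{−rT} = 0.944182
e^{−qT} = 0.886392
N(−d₁) = 0.262021,  N(−d₂) = 0.550375
Put price V = K·e^{−rT}·N(−d₂) − S·e^{−qT}·N(−d₁) = 47.839400 − 27.677605 = 20.161796
φ(d₁) = (1/√(2π))·e^{−d₁²/2} = 0.325659
ν = S·e^{−qT}·φ(d₁)·√T = 49.180878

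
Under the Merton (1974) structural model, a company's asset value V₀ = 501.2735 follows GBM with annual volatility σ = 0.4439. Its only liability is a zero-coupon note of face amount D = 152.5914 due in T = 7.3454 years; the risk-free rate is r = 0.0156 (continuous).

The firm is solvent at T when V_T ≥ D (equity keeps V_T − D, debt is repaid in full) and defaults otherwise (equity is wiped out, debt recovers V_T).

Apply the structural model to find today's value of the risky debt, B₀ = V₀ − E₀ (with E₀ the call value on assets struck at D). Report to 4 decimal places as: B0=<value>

B0=116.2738

Apply the equity-as-call identities (strike 152.5914, horizon 7.3454 years):
d₁ = [ln(V₀/D) + (r + σ²/2)T] / (σ√T)
   = [ln(501.2735/152.5914) + (0.0156 + 0.5·0.4439²)·7.3454] / (0.4439·√7.3454)
   = [1.189388 + 0.838284] / 1.203075 = 1.685407
d₂ = d₁ − σ√T = 1.685407 − 1.203075 = 0.482331
N(d₁) = 0.954045,  N(d₂) = 0.685215,  e^(−rT) = 0.891733
E₀ = V₀·N(d₁) − D·e^(−rT)·N(d₂)
   = 501.2735·0.954045 − 152.5914·0.891733·0.685215 = 384.999718
B₀ = V₀ − E₀ = 501.2735 − 384.999718 = 116.273782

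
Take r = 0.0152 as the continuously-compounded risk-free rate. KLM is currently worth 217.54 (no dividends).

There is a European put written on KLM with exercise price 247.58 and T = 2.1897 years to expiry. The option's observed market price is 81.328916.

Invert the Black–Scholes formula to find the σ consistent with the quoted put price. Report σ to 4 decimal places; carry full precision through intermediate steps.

sigma = 0.5313

At σ = 0.5313 the Black–Scholes value reproduces the quote:
σ√T = 0.5313·√2.1897 = 0.786198
d₁ = (ln(S/K) + (r+σ²/2)T) / (σ√T) = (ln(217.54/247.58) + (0.0152+0.5313²/2)·2.1897) / 0.786198 = (-0.129351 + 0.342337) / 0.786198 = 0.270907
d₂ = d₁ − σ√T = 0.270907 − 0.786198 = -0.515292
e^{−rT} = 0.967264
N(−d₁) = 0.393231,  N(−d₂) = 0.696825
V = K·e^{−rT}·N(−d₂) − S·N(−d₁) = 166.872481 − 85.543564 = 81.328916 (equal to the quote); since ∂V/∂σ > 0 for all σ, the implied volatility is unique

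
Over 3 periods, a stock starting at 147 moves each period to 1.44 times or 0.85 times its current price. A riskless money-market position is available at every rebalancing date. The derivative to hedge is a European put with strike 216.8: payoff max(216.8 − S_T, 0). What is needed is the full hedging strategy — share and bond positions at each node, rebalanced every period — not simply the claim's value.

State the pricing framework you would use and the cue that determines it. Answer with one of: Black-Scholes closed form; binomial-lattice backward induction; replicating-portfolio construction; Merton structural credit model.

framework: replicating-portfolio construction

Key observation: the mandate to exhibit the hedge at every date and state singles out the replicating-portfolio construction on the 3-period tree with factors 1.44 and 0.85 from 147.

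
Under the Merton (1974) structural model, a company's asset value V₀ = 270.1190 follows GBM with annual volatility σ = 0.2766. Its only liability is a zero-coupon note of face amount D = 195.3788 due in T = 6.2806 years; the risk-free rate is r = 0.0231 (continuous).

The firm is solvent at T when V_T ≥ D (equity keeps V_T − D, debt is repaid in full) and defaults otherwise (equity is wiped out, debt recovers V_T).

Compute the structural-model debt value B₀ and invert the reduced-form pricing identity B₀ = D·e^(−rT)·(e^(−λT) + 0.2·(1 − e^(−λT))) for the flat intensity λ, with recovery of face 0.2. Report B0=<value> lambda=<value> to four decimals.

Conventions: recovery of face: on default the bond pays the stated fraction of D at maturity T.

With assets at 270.1190 and a single debt payment of 195.3788 at 6.2806 years:
d₁ = [ln(V₀/D) + (r + σ²/2)T] / (σ√T)
   = [ln(270.1190/195.3788) + (0.0231 + 0.5·0.2766²)·6.2806] / (0.2766·√6.2806)
   = [0.323922 + 0.385339] / 0.693191 = 1.023183
d₂ = d₁ − σ√T = 1.023183 − 0.693191 = 0.329992
N(d₁) = 0.846889,  N(d₂) = 0.629297,  e^(−rT) = 0.864951
E₀ = V₀·N(d₁) − D·e^(−rT)·N(d₂)
   = 270.1190·0.846889 − 195.3788·0.864951·0.629297 = 122.413980
B₀ = V₀ − E₀ = 270.1190 − 122.413980 = 147.705020
e^(−λT) = (B₀·e^(rT)/D − 0.2)/(1 − 0.2) = (147.7050·1.156134/195.3788 − 0.2)/0.8 = 0.84253667
λ = −ln(0.84253667)/6.2806 = 0.027281

B0=147.7050 lambda=0.0273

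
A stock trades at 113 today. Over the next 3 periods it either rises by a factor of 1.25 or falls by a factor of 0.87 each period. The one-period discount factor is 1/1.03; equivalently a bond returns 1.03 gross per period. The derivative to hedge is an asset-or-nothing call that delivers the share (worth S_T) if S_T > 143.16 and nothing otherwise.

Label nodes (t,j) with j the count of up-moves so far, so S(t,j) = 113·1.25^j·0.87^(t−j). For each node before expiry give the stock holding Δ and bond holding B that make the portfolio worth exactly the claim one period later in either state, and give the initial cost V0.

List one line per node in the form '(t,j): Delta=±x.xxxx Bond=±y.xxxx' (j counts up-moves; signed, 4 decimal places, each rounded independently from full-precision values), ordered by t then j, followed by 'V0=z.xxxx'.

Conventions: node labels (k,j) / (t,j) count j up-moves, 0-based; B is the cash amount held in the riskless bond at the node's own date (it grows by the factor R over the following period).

(0,0): Delta=1.9050 Bond=-156.9088
(1,0): Delta=1.6809 Bond=-139.5775
(1,1): Delta=2.1196 Bond=-191.9190
(2,0): Delta=0.0000 Bond=0.0000
(2,1): Delta=3.2895 Bond=-341.4414
(2,2): Delta=1.0000 Bond=0.0000
V0=58.3619

Since d<R<u, set p* = (R−d)/(u−d) = 0.4211; price each node as the discounted p*-expectation of its children.
At maturity the claim pays: V(3,0)=0.0000, V(3,1)=0.0000, V(3,2)=153.6094, V(3,3)=220.7031
Node (2,0) S=85.5297: V=(p*·0.0000+(1−p*)·0.0000)/1.03=0.0000; Δ=(0.0000−0.0000)/(106.9121−74.4108)=0.0000; B=V−Δ·S=0.0000
Node (2,1) S=122.8875: V=(p*·153.6094+(1−p*)·0.0000)/1.03=62.7938; Δ=(153.6094−0.0000)/(153.6094−106.9121)=3.2895; B=V−Δ·S=-341.4414
Node (2,2) S=176.5625: V=(p*·220.7031+(1−p*)·153.6094)/1.03=176.5625; Δ=(220.7031−153.6094)/(220.7031−153.6094)=1.0000; B=V−Δ·S=0.0000
Node (1,0) S=98.3100: V=(p*·62.7938+(1−p*)·0.0000)/1.03=25.6694; Δ=(62.7938−0.0000)/(122.8875−85.5297)=1.6809; B=V−Δ·S=-139.5775
Node (1,1) S=141.2500: V=(p*·176.5625+(1−p*)·62.7938)/1.03=107.4723; Δ=(176.5625−62.7938)/(176.5625−122.8875)=2.1196; B=V−Δ·S=-191.9190
Node (0,0) S=113.0000: V=(p*·107.4723+(1−p*)·25.6694)/1.03=58.3619; Δ=(107.4723−25.6694)/(141.2500−98.3100)=1.9050; B=V−Δ·S=-156.9088
Check: Δ(0,0)·S0 + B(0,0) = 58.3619 = V0.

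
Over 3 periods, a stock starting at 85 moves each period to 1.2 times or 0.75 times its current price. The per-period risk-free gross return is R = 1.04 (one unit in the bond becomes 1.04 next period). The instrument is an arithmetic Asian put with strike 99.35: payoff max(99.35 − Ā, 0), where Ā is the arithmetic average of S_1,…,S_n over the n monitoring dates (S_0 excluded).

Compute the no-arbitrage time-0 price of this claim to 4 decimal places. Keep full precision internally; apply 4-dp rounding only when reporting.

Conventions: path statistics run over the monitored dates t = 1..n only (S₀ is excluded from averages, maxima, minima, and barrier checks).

No-arbitrage gives p* = (R−d)/(u−d) = 0.6444: enumerate every path, weight its payoff by its p*-probability, and discount by R^3.
Enumerate all 2^3 = 8 price paths (U = up ×1.2, D = down ×0.75); each path with k up-moves has probability p*^k·(1−p*)^(3−k).
DDD: Ā=49.1406, payoff=50.2094, prob=0.044949
UDD: Ā=78.6250, payoff=20.7250, prob=0.081471
DUD: Ā=65.8750, payoff=33.4750, prob=0.081471
UUD: Ā=105.4000, payoff=0.0000, prob=0.147665
DDU: Ā=56.3125, payoff=43.0375, prob=0.081471
UDU: Ā=90.1000, payoff=9.2500, prob=0.147665
DUU: Ā=77.3500, payoff=22.0000, prob=0.147665
UUU: Ā=123.7600, payoff=0.0000, prob=0.267643
Price = Σ prob·payoff / R^3 = 14.793402 / 1.124864 = 13.1513

price = 13.1513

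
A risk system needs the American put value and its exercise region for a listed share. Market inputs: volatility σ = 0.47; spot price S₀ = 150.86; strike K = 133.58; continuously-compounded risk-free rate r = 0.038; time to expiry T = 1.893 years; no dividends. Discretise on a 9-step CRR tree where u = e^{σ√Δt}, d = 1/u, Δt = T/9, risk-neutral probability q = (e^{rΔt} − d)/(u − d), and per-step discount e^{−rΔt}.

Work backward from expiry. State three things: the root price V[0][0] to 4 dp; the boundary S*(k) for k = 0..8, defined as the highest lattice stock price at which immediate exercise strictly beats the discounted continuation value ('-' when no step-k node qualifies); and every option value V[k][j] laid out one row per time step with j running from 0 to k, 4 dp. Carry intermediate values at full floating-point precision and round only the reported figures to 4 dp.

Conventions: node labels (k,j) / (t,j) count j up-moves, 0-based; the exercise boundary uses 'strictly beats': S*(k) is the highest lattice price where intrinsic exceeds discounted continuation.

price = 24.4201
boundary = - - - - 63.6975 51.3463 63.6975 79.0196 98.0275
tree:
24.4201
33.1634 14.7736
43.8563 21.4231 7.3717
56.2855 30.3012 11.5699 2.6648
69.8825 41.6002 17.8134 4.5802 0.5052
82.2337 55.0976 26.7761 7.8002 0.9515 0.0000
92.1899 69.8825 39.0240 13.1349 1.7920 0.0000 0.0000
100.2156 82.2337 54.5604 21.8075 3.3751 0.0000 0.0000 0.0000
106.6851 92.1899 69.8825 35.5525 6.3567 0.0000 0.0000 0.0000 0.0000
111.9001 100.2156 82.2337 54.5604 11.9723 0.0000 0.0000 0.0000 0.0000 0.0000

Δt=0.21033  u=1.24055  d=0.80610  q=0.46479  discount=0.99204
step 9 (expiry): payoffs max(K−S,0) = 111.9001 100.2156 82.2337 54.5604 11.9723 0.0000 0.0000 0.0000 0.0000 0.0000
step 8: (k=8,j=0): S=26.8949, K−S=106.6851, hold=105.6217 ⇒ V=106.6851 exercise | (k=8,j=1): S=41.3901, K−S=92.1899, hold=91.1265 ⇒ V=92.1899 exercise | (k=8,j=2): S=63.6975, K−S=69.8825, hold=68.8191 ⇒ V=69.8825 exercise | (k=8,j=3): S=98.0275, K−S=35.5525, hold=34.4891 ⇒ V=35.5525 exercise | (k=8,j=4): S=150.8600, K−S=0.0000, hold=6.3567 ⇒ V=6.3567 continue | (k=8,j=5): S=232.1668, K−S=0.0000, hold=0.0000 ⇒ V=0.0000 continue | (k=8,j=6): S=357.2944, K−S=0.0000, hold=0.0000 ⇒ V=0.0000 continue | (k=8,j=7): S=549.8601, K−S=0.0000, hold=0.0000 ⇒ V=0.0000 continue | (k=8,j=8): S=846.2101, K−S=0.0000, hold=0.0000 ⇒ V=0.0000 continue  boundary S*=98.0275
step 7: (k=7,j=0): S=33.3644, K−S=100.2156, hold=99.1522 ⇒ V=100.2156 exercise | (k=7,j=1): S=51.3463, K−S=82.2337, hold=81.1703 ⇒ V=82.2337 exercise | (k=7,j=2): S=79.0196, K−S=54.5604, hold=53.4970 ⇒ V=54.5604 exercise | (k=7,j=3): S=121.6077, K−S=11.9723, hold=21.8075 ⇒ V=21.8075 continue | (k=7,j=4): S=187.1488, K−S=0.0000, hold=3.3751 ⇒ V=3.3751 continue | (k=7,j=5): S=288.0137, K−S=0.0000, hold=0.0000 ⇒ V=0.0000 continue | (k=7,j=6): S=443.2402, K−S=0.0000, hold=0.0000 ⇒ V=0.0000 continue | (k=7,j=7): S=682.1269, K−S=0.0000, hold=0.0000 ⇒ V=0.0000 continue  boundary S*=79.0196
step 6: (k=6,j=0): S=41.3901, K−S=92.1899, hold=91.1265 ⇒ V=92.1899 exercise | (k=6,j=1): S=63.6975, K−S=69.8825, hold=68.8191 ⇒ V=69.8825 exercise | (k=6,j=2): S=98.0275, K−S=35.5525, hold=39.0240 ⇒ V=39.0240 continue | (k=6,j=3): S=150.8600, K−S=0.0000, hold=13.1349 ⇒ V=13.1349 continue | (k=6,j=4): S=232.1668, K−S=0.0000, hold=1.7920 ⇒ V=1.7920 continue | (k=6,j=5): S=357.2944, K−S=0.0000, hold=0.0000 ⇒ V=0.0000 continue | (k=6,j=6): S=549.8601, K−S=0.0000, hold=0.0000 ⇒ V=0.0000 continue  boundary S*=63.6975
step 5: (k=5,j=0): S=51.3463, K−S=82.2337, hold=81.1703 ⇒ V=82.2337 exercise | (k=5,j=1): S=79.0196, K−S=54.5604, hold=55.0976 ⇒ V=55.0976 continue | (k=5,j=2): S=121.6077, K−S=11.9723, hold=26.7761 ⇒ V=26.7761 continue | (k=5,j=3): S=187.1488, K−S=0.0000, hold=7.8002 ⇒ V=7.8002 continue | (k=5,j=4): S=288.0137, K−S=0.0000, hold=0.9515 ⇒ V=0.9515 continue | (k=5,j=5): S=443.2402, K−S=0.0000, hold=0.0000 ⇒ V=0.0000 continue  boundary S*=51.3463
step 4: (k=4,j=0): S=63.6975, K−S=69.8825, hold=69.0669 ⇒ V=69.8825 exercise | (k=4,j=1): S=98.0275, K−S=35.5525, hold=41.6002 ⇒ V=41.6002 continue | (k=4,j=2): S=150.8600, K−S=0.0000, hold=17.8134 ⇒ V=17.8134 continue | (k=4,j=3): S=232.1668, K−S=0.0000, hold=4.5802 ⇒ V=4.5802 continue | (k=4,j=4): S=357.2944, K−S=0.0000, hold=0.5052 ⇒ V=0.5052 continue  boundary S*=63.6975
step 3: (k=3,j=0): S=79.0196, K−S=54.5604, hold=56.2855 ⇒ V=56.2855 continue | (k=3,j=1): S=121.6077, K−S=11.9723, hold=30.3012 ⇒ V=30.3012 continue | (k=3,j=2): S=187.1488, K−S=0.0000, hold=11.5699 ⇒ V=11.5699 continue | (k=3,j=3): S=288.0137, K−S=0.0000, hold=2.6648 ⇒ V=2.6648 continue  boundary S*=-
step 2: (k=2,j=0): S=98.0275, K−S=35.5525, hold=43.8563 ⇒ V=43.8563 continue | (k=2,j=1): S=150.8600, K−S=0.0000, hold=21.4231 ⇒ V=21.4231 continue | (k=2,j=2): S=232.1668, K−S=0.0000, hold=7.3717 ⇒ V=7.3717 continue  boundary S*=-
step 1: (k=1,j=0): S=121.6077, K−S=11.9723, hold=33.1634 ⇒ V=33.1634 continue | (k=1,j=1): S=187.1488, K−S=0.0000, hold=14.7736 ⇒ V=14.7736 continue  boundary S*=-
step 0: (k=0,j=0): S=150.8600, K−S=0.0000, hold=24.4201 ⇒ V=24.4201 continue  boundary S*=-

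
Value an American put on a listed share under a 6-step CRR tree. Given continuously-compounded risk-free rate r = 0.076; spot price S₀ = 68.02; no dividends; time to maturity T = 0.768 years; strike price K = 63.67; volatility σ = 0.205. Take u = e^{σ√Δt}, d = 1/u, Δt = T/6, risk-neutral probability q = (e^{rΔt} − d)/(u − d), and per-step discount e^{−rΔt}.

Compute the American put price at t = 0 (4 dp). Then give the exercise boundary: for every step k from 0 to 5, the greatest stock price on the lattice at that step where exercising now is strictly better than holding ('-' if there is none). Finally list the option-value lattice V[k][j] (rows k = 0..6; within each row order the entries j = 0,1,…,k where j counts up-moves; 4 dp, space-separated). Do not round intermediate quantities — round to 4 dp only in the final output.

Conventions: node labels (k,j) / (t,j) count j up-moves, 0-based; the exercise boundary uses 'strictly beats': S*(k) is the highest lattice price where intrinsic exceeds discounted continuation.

price = 1.9301
boundary = - - - 54.5857 50.7255 54.5857
tree:
1.9301
3.3521 0.7928
5.6330 1.5324 0.1975
9.0843 2.8897 0.4414 0.0000
12.9445 5.2616 0.9868 0.0000 0.0000
16.5317 9.0843 2.2057 0.0000 0.0000 0.0000
19.8652 12.9445 4.9303 0.0000 0.0000 0.0000 0.0000

Δt=0.12800, u=1.07610, d=0.92928, q=0.54825, disc=e^(-rΔt)=0.99032
k=6 terminal: V=max(K-S,0) → 19.8652 12.9445 4.9303 0.0000 0.0000 0.0000 0.0000
k=5: j=0 S=47.1383 intr=16.5317 cont=15.9153 V=16.5317[EX]; j=1 S=54.5857 intr=9.0843 cont=8.4679 V=9.0843[EX]; j=2 S=63.2098 intr=0.4602 cont=2.2057 V=2.2057[hold]; j=3 S=73.1963 intr=0.0000 cont=0.0000 V=0.0000[hold]; j=4 S=84.7606 intr=0.0000 cont=0.0000 V=0.0000[hold]; j=5 S=98.1520 intr=0.0000 cont=0.0000 V=0.0000[hold]  S*(5)=54.5857
k=4: j=0 S=50.7255 intr=12.9445 cont=12.3281 V=12.9445[EX]; j=1 S=58.7397 intr=4.9303 cont=5.2616 V=5.2616[hold]; j=2 S=68.0200 intr=0.0000 cont=0.9868 V=0.9868[hold]; j=3 S=78.7665 intr=0.0000 cont=0.0000 V=0.0000[hold]; j=4 S=91.2109 intr=0.0000 cont=0.0000 V=0.0000[hold]  S*(4)=50.7255
k=3: j=0 S=54.5857 intr=9.0843 cont=8.6478 V=9.0843[EX]; j=1 S=63.2098 intr=0.4602 cont=2.8897 V=2.8897[hold]; j=2 S=73.1963 intr=0.0000 cont=0.4414 V=0.4414[hold]; j=3 S=84.7606 intr=0.0000 cont=0.0000 V=0.0000[hold]  S*(3)=54.5857
k=2: j=0 S=58.7397 intr=4.9303 cont=5.6330 V=5.6330[hold]; j=1 S=68.0200 intr=0.0000 cont=1.5324 V=1.5324[hold]; j=2 S=78.7665 intr=0.0000 cont=0.1975 V=0.1975[hold]  S*(2)=-
k=1: j=0 S=63.2098 intr=0.4602 cont=3.3521 V=3.3521[hold]; j=1 S=73.1963 intr=0.0000 cont=0.7928 V=0.7928[hold]  S*(1)=-
k=0: j=0 S=68.0200 intr=0.0000 cont=1.9301 V=1.9301[hold]  S*(0)=-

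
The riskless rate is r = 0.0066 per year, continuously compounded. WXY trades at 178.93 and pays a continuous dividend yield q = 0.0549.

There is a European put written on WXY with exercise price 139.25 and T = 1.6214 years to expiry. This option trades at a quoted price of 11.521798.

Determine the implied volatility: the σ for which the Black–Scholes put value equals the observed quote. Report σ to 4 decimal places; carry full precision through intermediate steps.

sigma = 0.2911

At σ = 0.2911 the Black–Scholes value reproduces the quote:
σ√T = 0.2911·√1.6214 = 0.370670
d₁ = (ln(S/K) + (r−q+σ²/2)T) / (σ√T) = (ln(178.93/139.25) + (0.0066−0.0549+0.2911²/2)·1.6214) / 0.370670 = (0.250724 − 0.009616) / 0.370670 = 0.650466
d₂ = d₁ − σ√T = 0.650466 − 0.370670 = 0.279796
e^{−rT} = 0.989356
e^{−qT} = 0.914832
N(−d₁) = 0.257696,  N(−d₂) = 0.389817
V = K·e^{−rT}·N(−d₂) − S·e^{−qT}·N(−d₁) = 53.704210 − 42.182412 = 11.521798 (the observed quote) — the price is monotone increasing in volatility, hence this σ is the only solution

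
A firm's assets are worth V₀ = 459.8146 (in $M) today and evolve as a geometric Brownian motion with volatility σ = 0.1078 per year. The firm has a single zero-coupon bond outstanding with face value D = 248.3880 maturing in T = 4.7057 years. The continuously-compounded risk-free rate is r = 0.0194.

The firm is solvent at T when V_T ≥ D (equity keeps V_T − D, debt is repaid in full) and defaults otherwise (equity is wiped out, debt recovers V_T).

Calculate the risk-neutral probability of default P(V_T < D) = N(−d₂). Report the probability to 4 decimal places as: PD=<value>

PD=0.0018

Apply the equity-as-call identities (strike 248.3880, horizon 4.7057 years):
d₁ = [ln(V₀/D) + (r + σ²/2)T] / (σ√T)
   = [ln(459.8146/248.3880) + (0.0194 + 0.5·0.1078²)·4.7057] / (0.1078·√4.7057)
   = [0.615831 + 0.118633] / 0.233847 = 3.140795
d₂ = d₁ − σ√T = 3.140795 − 0.233847 = 2.906949
risk-neutral PD = N(−d₂) = N(-2.906949) = 0.001825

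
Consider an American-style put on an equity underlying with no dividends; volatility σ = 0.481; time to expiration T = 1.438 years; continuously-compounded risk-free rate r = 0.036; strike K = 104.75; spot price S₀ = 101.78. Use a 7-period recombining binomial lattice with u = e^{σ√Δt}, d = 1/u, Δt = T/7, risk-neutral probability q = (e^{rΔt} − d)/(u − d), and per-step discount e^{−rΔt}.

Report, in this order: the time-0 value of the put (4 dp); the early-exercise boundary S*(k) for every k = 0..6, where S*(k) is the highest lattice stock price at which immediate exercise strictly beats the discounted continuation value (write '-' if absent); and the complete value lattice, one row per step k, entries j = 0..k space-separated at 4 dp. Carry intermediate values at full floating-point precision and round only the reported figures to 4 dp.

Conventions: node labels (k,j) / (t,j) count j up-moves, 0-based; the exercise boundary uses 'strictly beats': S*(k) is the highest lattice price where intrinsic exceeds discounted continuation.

price = 23.0445
boundary = - - - 52.9202 42.5541 52.9202 65.8115
tree:
23.0445
31.2354 13.8991
40.9865 20.4088 6.5598
51.8298 29.0477 10.7006 1.8548
62.1959 39.7626 17.0665 3.4771 0.0000
70.5315 51.8298 26.3824 6.5183 0.0000 0.0000
77.2343 62.1959 38.9385 12.2194 0.0000 0.0000 0.0000
82.6241 70.5315 51.8298 22.9069 0.0000 0.0000 0.0000 0.0000

Δt=0.20543, u=1.24360, d=0.80412, q=0.46260, disc=e^(-rΔt)=0.99263
k=7 terminal: V=max(K-S,0) → 82.6241 70.5315 51.8298 22.9069 0.0000 0.0000 0.0000 0.0000
k=6: j=0 S=27.5157 intr=77.2343 cont=76.4625 V=77.2343[EX]; j=1 S=42.5541 intr=62.1959 cont=61.4241 V=62.1959[EX]; j=2 S=65.8115 intr=38.9385 cont=38.1667 V=38.9385[EX]; j=3 S=101.7800 intr=2.9700 cont=12.2194 V=12.2194[hold]; j=4 S=157.4067 intr=0.0000 cont=0.0000 V=0.0000[hold]; j=5 S=243.4354 intr=0.0000 cont=0.0000 V=0.0000[hold]; j=6 S=376.4822 intr=0.0000 cont=0.0000 V=0.0000[hold]  S*(6)=65.8115
k=5: j=0 S=34.2185 intr=70.5315 cont=69.7597 V=70.5315[EX]; j=1 S=52.9202 intr=51.8298 cont=51.0580 V=51.8298[EX]; j=2 S=81.8431 intr=22.9069 cont=26.3824 V=26.3824[hold]; j=3 S=126.5735 intr=0.0000 cont=6.5183 V=6.5183[hold]; j=4 S=195.7508 intr=0.0000 cont=0.0000 V=0.0000[hold]; j=5 S=302.7361 intr=0.0000 cont=0.0000 V=0.0000[hold]  S*(5)=52.9202
k=4: j=0 S=42.5541 intr=62.1959 cont=61.4241 V=62.1959[EX]; j=1 S=65.8115 intr=38.9385 cont=39.7626 V=39.7626[hold]; j=2 S=101.7800 intr=2.9700 cont=17.0665 V=17.0665[hold]; j=3 S=157.4067 intr=0.0000 cont=3.4771 V=3.4771[hold]; j=4 S=243.4354 intr=0.0000 cont=0.0000 V=0.0000[hold]  S*(4)=42.5541
k=3: j=0 S=52.9202 intr=51.8298 cont=51.4364 V=51.8298[EX]; j=1 S=81.8431 intr=22.9069 cont=29.0477 V=29.0477[hold]; j=2 S=126.5735 intr=0.0000 cont=10.7006 V=10.7006[hold]; j=3 S=195.7508 intr=0.0000 cont=1.8548 V=1.8548[hold]  S*(3)=52.9202
k=2: j=0 S=65.8115 intr=38.9385 cont=40.9865 V=40.9865[hold]; j=1 S=101.7800 intr=2.9700 cont=20.4088 V=20.4088[hold]; j=2 S=157.4067 intr=0.0000 cont=6.5598 V=6.5598[hold]  S*(2)=-
k=1: j=0 S=81.8431 intr=22.9069 cont=31.2354 V=31.2354[hold]; j=1 S=126.5735 intr=0.0000 cont=13.8991 V=13.8991[hold]  S*(1)=-
k=0: j=0 S=101.7800 intr=2.9700 cont=23.0445 V=23.0445[hold]  S*(0)=-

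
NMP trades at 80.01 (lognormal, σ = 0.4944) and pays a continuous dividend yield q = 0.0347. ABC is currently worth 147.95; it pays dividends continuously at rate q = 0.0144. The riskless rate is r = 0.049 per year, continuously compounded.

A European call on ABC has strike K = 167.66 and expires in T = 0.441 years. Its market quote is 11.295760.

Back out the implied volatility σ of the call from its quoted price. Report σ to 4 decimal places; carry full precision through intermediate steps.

sigma = 0.4534

At σ = 0.4534 the Black–Scholes value reproduces the quote:
σ√T = 0.4534·√0.441 = 0.301093
d₁ = (ln(S/K) + (r−q+σ²/2)T) / (σ√T) = (ln(147.95/167.66) + (0.049−0.0144+0.4534²/2)·0.441) / 0.301093 = (-0.125064 + 0.060587) / 0.301093 = -0.214142
d₂ = d₁ − σ√T = -0.214142 − 0.301093 = -0.515235
e^{−rT} = 0.978623
e^{−qT} = 0.993670
N(d₁) = 0.415218,  N(d₂) = 0.303194
V = S·e^{−qT}·N(d₁) − K·e^{−rT}·N(d₂) = 61.042661 − 49.746902 = 11.295760 (the quoted price), and the Black–Scholes price is strictly increasing in σ, so σ is unique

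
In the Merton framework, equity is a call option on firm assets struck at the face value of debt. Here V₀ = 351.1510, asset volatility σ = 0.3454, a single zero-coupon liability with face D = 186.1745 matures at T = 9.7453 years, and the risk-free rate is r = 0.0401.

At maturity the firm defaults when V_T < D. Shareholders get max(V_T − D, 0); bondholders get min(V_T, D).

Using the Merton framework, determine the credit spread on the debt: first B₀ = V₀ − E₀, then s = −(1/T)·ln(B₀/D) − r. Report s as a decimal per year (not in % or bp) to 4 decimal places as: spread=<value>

Apply the equity-as-call identities (strike 186.1745, horizon 9.7453 years):
d₁ = [ln(V₀/D) + (r + σ²/2)T] / (σ√T)
   = [ln(351.1510/186.1745) + (0.0401 + 0.5·0.3454²)·9.7453] / (0.3454·√9.7453)
   = [0.634532 + 0.972099] / 1.078251 = 1.490034
d₂ = d₁ − σ√T = 1.490034 − 1.078251 = 0.411783
N(d₁) = 0.931892,  N(d₂) = 0.659751,  e^(−rT) = 0.676525
E₀ = V₀·N(d₁) − D·e^(−rT)·N(d₂)
   = 351.1510·0.931892 − 186.1745·0.676525·0.659751 = 244.138262
B₀ = V₀ − E₀ = 351.1510 − 244.138262 = 107.012738
spread = −(1/T)·ln(B₀/D) − r = −(1/9.7453)·ln(107.012738/186.1745) − 0.0401 = 0.01672088

spread=0.0167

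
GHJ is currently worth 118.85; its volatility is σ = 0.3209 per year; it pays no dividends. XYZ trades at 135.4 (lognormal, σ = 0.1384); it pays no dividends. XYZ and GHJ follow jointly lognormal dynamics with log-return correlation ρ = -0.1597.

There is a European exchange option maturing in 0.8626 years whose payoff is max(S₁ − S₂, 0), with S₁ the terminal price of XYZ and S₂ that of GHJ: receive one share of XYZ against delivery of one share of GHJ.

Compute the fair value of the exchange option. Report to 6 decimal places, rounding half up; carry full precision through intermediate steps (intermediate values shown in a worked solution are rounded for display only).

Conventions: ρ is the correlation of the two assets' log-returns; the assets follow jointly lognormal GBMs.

exchange price = 26.802679

σ_eff = √(σ₁² + σ₂² − 2ρσ₁σ₂) = √(0.1384² + 0.3209² − 2·-0.1597·0.1384·0.3209) = 0.369211
d₁ = (ln(S₁/S₂) + (q₂ − q₁ + σ_eff²/2)T) / (σ_eff√T) = (ln(135.4/118.85) + (0.0 − 0.0 + 0.068158)·0.8626) / 0.342909 = 0.551646
d₂ = d₁ − σ_eff√T = 0.551646 − 0.342909 = 0.208737
N(d₁) = 0.709405,  N(d₂) = 0.582673
V = S₁·e^{−q₁T}·N(d₁) − S₂·e^{−q₂T}·N(d₂) = 96.053376 − 69.250697 = 26.802679
Key observation: no risk-free rate is needed — with the second asset as numeraire the exchange option is a call on the ratio S₁/S₂, and r cancels out of the value.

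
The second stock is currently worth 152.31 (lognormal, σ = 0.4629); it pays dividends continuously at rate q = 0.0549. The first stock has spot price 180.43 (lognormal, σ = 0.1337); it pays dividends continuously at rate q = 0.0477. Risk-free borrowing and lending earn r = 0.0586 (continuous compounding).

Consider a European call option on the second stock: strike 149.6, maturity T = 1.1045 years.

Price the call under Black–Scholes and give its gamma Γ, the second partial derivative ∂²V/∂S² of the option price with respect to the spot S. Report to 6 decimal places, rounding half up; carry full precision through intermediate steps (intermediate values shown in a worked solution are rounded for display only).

price = 28.838696
Γ = 0.004861

σ√T = 0.4629·√1.1045 = 0.486486
d₁ = (ln(S/K) + (r−q+σ²/2)T) / (σ√T) = (ln(152.31/149.6) + (0.0586−0.0549+0.4629²/2)·1.1045) / 0.486486 = (0.017953 + 0.122421) / 0.486486 = 0.288546
d₂ = d₁ − σ√T = 0.288546 − 0.486486 = -0.197939
e^{−rT} = 0.937326
e^{−qT} = 0.941165
N(d₁) = 0.613536,  N(d₂) = 0.421546
Call price V = S·e^{−qT}·N(d₁) − K·e^{−rT}·N(d₂) = 87.949612 − 59.110917 = 28.838696
φ(d₁) = (1/√(2π))·e^{−d₁²/2} = 0.382675
Γ = e^{−qT}·φ(d₁) / (S·σ·√T) = 0.004861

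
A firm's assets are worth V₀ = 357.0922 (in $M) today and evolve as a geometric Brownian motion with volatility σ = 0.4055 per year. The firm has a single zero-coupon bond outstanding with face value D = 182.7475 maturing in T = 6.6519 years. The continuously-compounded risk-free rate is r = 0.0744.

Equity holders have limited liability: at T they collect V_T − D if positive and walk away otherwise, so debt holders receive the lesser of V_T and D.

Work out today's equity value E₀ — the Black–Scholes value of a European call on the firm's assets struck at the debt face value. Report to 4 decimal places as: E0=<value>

Equity is a call on the firm's assets struck at D = 182.7475:
d₁ = [ln(V₀/D) + (r + σ²/2)T] / (σ√T)
   = [ln(357.0922/182.7475) + (0.0744 + 0.5·0.4055²)·6.6519] / (0.4055·√6.6519)
   = [0.669889 + 1.041788] / 1.045836 = 1.636658
d₂ = d₁ − σ√T = 1.636658 − 1.045836 = 0.590822
N(d₁) = 0.949149,  N(d₂) = 0.722680,  e^(−rT) = 0.609631
E₀ = V₀·N(d₁) − D·e^(−rT)·N(d₂)
   = 357.0922·0.949149 − 182.7475·0.609631·0.722680 = 258.420978

E0=258.4210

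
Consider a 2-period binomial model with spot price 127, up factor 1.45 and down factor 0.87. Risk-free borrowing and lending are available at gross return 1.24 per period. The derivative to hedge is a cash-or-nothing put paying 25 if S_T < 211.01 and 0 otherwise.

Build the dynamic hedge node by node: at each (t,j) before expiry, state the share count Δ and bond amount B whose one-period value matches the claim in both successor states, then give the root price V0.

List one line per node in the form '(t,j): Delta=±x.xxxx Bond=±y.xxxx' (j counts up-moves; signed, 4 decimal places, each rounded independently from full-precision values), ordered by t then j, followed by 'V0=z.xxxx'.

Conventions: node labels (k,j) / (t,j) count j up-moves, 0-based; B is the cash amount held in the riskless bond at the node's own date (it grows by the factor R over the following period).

Under the risk-neutral measure, an up-move has probability p* = (R−d)/(u−d) = 0.6379 and values discount at R = 1.24.
Terminal payoffs: V(2,0)=25.0000, V(2,1)=25.0000, V(2,2)=0.0000
(1,0): S=110.4900. Δ = (V_up−V_dn)/(S_up−S_dn) = (25.0000−25.0000)/(160.2105−96.1263) = 0.0000. V = [p*·25.0000 + (1−p*)·25.0000]/1.24 = 20.1613. B = V − Δ·S = 20.1613.
(1,1): S=184.1500. Δ = (V_up−V_dn)/(S_up−S_dn) = (0.0000−25.0000)/(267.0175−160.2105) = -0.2341. V = [p*·0.0000 + (1−p*)·25.0000]/1.24 = 7.2998. B = V − Δ·S = 50.4032.
(0,0): S=127.0000. Δ = (V_up−V_dn)/(S_up−S_dn) = (7.2998−20.1613)/(184.1500−110.4900) = -0.1746. V = [p*·7.2998 + (1−p*)·20.1613]/1.24 = 9.6424. B = V − Δ·S = 31.8174.
Check: Δ(0,0)·S0 + B(0,0) = 9.6424 = V0.

(0,0): Delta=-0.1746 Bond=31.8174
(1,0): Delta=0.0000 Bond=20.1613
(1,1): Delta=-0.2341 Bond=50.4032
V0=9.6424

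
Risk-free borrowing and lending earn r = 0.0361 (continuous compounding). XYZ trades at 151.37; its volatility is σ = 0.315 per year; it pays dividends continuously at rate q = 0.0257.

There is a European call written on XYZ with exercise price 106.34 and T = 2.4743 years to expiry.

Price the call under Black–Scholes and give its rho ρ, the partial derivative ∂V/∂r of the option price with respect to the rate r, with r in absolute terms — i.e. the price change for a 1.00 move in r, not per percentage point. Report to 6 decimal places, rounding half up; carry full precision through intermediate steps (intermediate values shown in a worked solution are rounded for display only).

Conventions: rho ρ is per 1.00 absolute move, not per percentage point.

σ√T = 0.315·√2.4743 = 0.495492
d₁ = (ln(S/K) + (r−q+σ²/2)T) / (σ√T) = (ln(151.37/106.34) + (0.0361−0.0257+0.315²/2)·2.4743) / 0.495492 = (0.353086 + 0.148489) / 0.495492 = 1.012276
d₂ = d₁ − σ√T = 1.012276 − 0.495492 = 0.516784
e^{−rT} = 0.914551
e^{−qT} = 0.938390
N(d₁) = 0.844297,  N(d₂) = 0.697346
Call price V = S·e^{−qT}·N(d₁) − K·e^{−rT}·N(d₂) = 119.927399 − 67.819261 = 52.108138
ρ = K·T·e^{−rT}·N(d₂) = 167.805197

price = 52.108138
ρ = 167.805197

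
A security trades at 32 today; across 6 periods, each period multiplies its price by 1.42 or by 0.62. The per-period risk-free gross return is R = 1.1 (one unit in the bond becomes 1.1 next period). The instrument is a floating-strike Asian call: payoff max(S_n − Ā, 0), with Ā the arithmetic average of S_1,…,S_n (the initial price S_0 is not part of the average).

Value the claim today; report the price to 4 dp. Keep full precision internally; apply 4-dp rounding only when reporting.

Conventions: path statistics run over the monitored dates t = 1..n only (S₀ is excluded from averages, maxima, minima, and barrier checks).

price = 9.1761

No-arbitrage gives p* = (R−d)/(u−d) = 0.6000: enumerate every path, weight its payoff by its p*-probability, and discount by R^6.
Enumerate all 2^6 = 64 price paths (U = up ×1.42, D = down ×0.62); each path with k up-moves has probability p*^k·(1−p*)^(6−k).
DDDDDD: Ā=8.2075, payoff=0.0000, prob=0.004096
UDDDDD: Ā=18.7978, payoff=0.0000, prob=0.006144
DUDDDD: Ā=14.5311, payoff=0.0000, prob=0.006144
UUDDDD: Ā=33.2810, payoff=0.0000, prob=0.009216
DDUDDD: Ā=11.8858, payoff=0.0000, prob=0.006144
UDUDDD: Ā=27.2223, payoff=0.0000, prob=0.009216
DUUDDD: Ā=22.9557, payoff=0.0000, prob=0.009216
UUUDDD: Ā=52.5759, payoff=0.0000, prob=0.013824
DDDUDD: Ā=10.2457, payoff=0.0000, prob=0.006144
UDDUDD: Ā=23.4660, payoff=0.0000, prob=0.009216
DUDUDD: Ā=19.1993, payoff=0.0000, prob=0.009216
UUDUDD: Ā=43.9726, payoff=0.0000, prob=0.013824
DDUUDD: Ā=16.5540, payoff=0.0000, prob=0.009216
UDUUDD: Ā=37.9139, payoff=0.0000, prob=0.013824
DUUUDD: Ā=33.6472, payoff=0.0000, prob=0.013824
UUUUDD: Ā=77.0630, payoff=0.0000, prob=0.020736
DDDDUD: Ā=9.2288, payoff=0.0000, prob=0.006144
UDDDUD: Ā=21.1370, payoff=0.0000, prob=0.009216
DUDDUD: Ā=16.8703, payoff=0.0000, prob=0.009216
UUDDUD: Ā=38.6385, payoff=0.0000, prob=0.013824
DDUDUD: Ā=14.2250, payoff=0.0000, prob=0.009216
UDUDUD: Ā=32.5798, payoff=0.0000, prob=0.013824
DUUDUD: Ā=28.3132, payoff=0.0000, prob=0.013824
UUUDUD: Ā=64.8463, payoff=0.0000, prob=0.020736
DDDUUD: Ā=12.5849, payoff=0.0000, prob=0.009216
UDDUUD: Ā=28.8235, payoff=0.0000, prob=0.013824
DUDUUD: Ā=24.5568, payoff=0.0000, prob=0.013824
UUDUUD: Ā=56.2430, payoff=0.0000, prob=0.020736
DDUUUD: Ā=21.9115, payoff=0.0000, prob=0.013824
UDUUUD: Ā=50.1843, payoff=0.0000, prob=0.020736
DUUUUD: Ā=45.9177, payoff=4.0958, prob=0.020736
UUUUUD: Ā=105.1663, payoff=9.3806, prob=0.031104
DDDDDU: Ā=8.5984, payoff=0.0000, prob=0.006144
UDDDDU: Ā=19.6931, payoff=0.0000, prob=0.009216
DUDDDU: Ā=15.4264, payoff=0.0000, prob=0.009216
UUDDDU: Ā=35.3314, payoff=0.0000, prob=0.013824
DDUDDU: Ā=12.7811, payoff=0.0000, prob=0.009216
UDUDDU: Ā=29.2727, payoff=0.0000, prob=0.013824
DUUDDU: Ā=25.0061, payoff=0.0000, prob=0.013824
UUUDDU: Ā=57.2720, payoff=0.0000, prob=0.020736
DDDUDU: Ā=11.1409, payoff=0.0000, prob=0.009216
UDDUDU: Ā=25.5164, payoff=0.0000, prob=0.013824
DUDUDU: Ā=21.2497, payoff=0.5872, prob=0.013824
UUDUDU: Ā=48.6687, payoff=1.3448, prob=0.020736
DDUUDU: Ā=18.6044, payoff=3.2325, prob=0.013824
UDUUDU: Ā=42.6100, payoff=7.4034, prob=0.020736
DUUUDU: Ā=38.3433, payoff=11.6701, prob=0.020736
UUUUDU: Ā=87.8186, payoff=26.7283, prob=0.031104
DDDDUU: Ā=10.1241, payoff=0.0000, prob=0.009216
UDDDUU: Ā=23.1874, payoff=0.0000, prob=0.013824
DUDDUU: Ā=18.9207, payoff=2.9161, prob=0.013824
UUDDUU: Ā=43.3346, payoff=6.6788, prob=0.020736
DDUDUU: Ā=16.2754, payoff=5.5614, prob=0.013824
UDUDUU: Ā=37.2759, payoff=12.7375, prob=0.020736
DUUDUU: Ā=33.0093, payoff=17.0042, prob=0.020736
UUUDUU: Ā=75.6019, payoff=38.9450, prob=0.031104
DDDUUU: Ā=14.6353, payoff=7.2015, prob=0.013824
UDDUUU: Ā=33.5196, payoff=16.4939, prob=0.020736
DUDUUU: Ā=29.2529, payoff=20.7605, prob=0.020736
UUDUUU: Ā=66.9986, payoff=47.5483, prob=0.031104
DDUUUU: Ā=26.6076, payoff=23.4059, prob=0.020736
UDUUUU: Ā=60.9399, payoff=53.6070, prob=0.031104
DUUUUU: Ā=56.6733, payoff=57.8737, prob=0.031104
UUUUUU: Ā=129.8000, payoff=132.5493, prob=0.046656
Price = Σ prob·payoff / R^6 = 16.256077 / 1.771561 = 9.1761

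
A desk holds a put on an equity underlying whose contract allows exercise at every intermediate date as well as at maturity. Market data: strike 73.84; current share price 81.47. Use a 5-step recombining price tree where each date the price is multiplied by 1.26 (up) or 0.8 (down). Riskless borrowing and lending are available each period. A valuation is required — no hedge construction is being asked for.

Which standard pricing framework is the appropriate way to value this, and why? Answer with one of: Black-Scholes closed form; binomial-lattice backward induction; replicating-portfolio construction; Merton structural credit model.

framework: binomial-lattice backward induction

Key observation: the defining feature is the embedded early-exercise option across 5 discrete dates on the spot-81.47 tree; pricing the strike-73.84 put means working backward with an exercise test at every node.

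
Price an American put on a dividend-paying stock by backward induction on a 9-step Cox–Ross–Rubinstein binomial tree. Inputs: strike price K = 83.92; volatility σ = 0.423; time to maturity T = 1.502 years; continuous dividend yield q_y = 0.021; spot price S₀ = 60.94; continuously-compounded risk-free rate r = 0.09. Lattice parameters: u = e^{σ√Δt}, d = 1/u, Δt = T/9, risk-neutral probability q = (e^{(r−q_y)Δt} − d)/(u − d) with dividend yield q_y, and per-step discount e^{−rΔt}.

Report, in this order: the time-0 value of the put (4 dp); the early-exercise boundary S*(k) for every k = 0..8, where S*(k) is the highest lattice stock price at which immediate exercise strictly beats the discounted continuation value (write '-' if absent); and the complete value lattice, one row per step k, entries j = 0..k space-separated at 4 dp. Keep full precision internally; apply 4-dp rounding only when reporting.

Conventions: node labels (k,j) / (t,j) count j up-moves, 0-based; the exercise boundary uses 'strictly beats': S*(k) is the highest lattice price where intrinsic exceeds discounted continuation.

price = 25.1194
boundary = - 51.2690 43.1327 51.2690 43.1327 51.2690 43.1327 51.2690 60.9400
tree:
25.1194
32.6510 18.0636
40.7873 24.6510 11.7718
47.6324 32.6510 17.0937 6.6016
53.3911 40.7873 24.0533 10.3849 2.8717
58.2360 47.6324 32.6510 15.8562 5.0166 0.7302
62.3120 53.3911 40.7873 23.3136 8.5916 1.4542 0.0000
65.7411 58.2360 47.6324 32.6510 14.3245 2.8959 0.0000 0.0000
68.6261 62.3120 53.3911 40.7873 22.9800 5.7670 0.0000 0.0000 0.0000
71.0532 65.7411 58.2360 47.6324 32.6510 11.4847 0.0000 0.0000 0.0000 0.0000

Δt=0.16689, u=1.18863, d=0.84130, q=0.49025, disc=e^(-rΔt)=0.98509
k=9 terminal: V=max(K-S,0) → 71.0532 65.7411 58.2360 47.6324 32.6510 11.4847 0.0000 0.0000 0.0000 0.0000
k=8: j=0 S=15.2939 intr=68.6261 cont=67.4285 V=68.6261[EX]; j=1 S=21.6080 intr=62.3120 cont=61.1365 V=62.3120[EX]; j=2 S=30.5289 intr=53.3911 cont=52.2469 V=53.3911[EX]; j=3 S=43.1327 intr=40.7873 cont=39.6871 V=40.7873[EX]; j=4 S=60.9400 intr=22.9800 cont=21.9421 V=22.9800[EX]; j=5 S=86.0990 intr=0.0000 cont=5.7670 V=5.7670[hold]; j=6 S=121.6449 intr=0.0000 cont=0.0000 V=0.0000[hold]; j=7 S=171.8659 intr=0.0000 cont=0.0000 V=0.0000[hold]; j=8 S=242.8205 intr=0.0000 cont=0.0000 V=0.0000[hold]  S*(8)=60.9400
k=7: j=0 S=18.1789 intr=65.7411 cont=64.5537 V=65.7411[EX]; j=1 S=25.6840 intr=58.2360 cont=57.0748 V=58.2360[EX]; j=2 S=36.2876 intr=47.6324 cont=46.5082 V=47.6324[EX]; j=3 S=51.2690 intr=32.6510 cont=31.5793 V=32.6510[EX]; j=4 S=72.4353 intr=11.4847 cont=14.3245 V=14.3245[hold]; j=5 S=102.3402 intr=0.0000 cont=2.8959 V=2.8959[hold]; j=6 S=144.5912 intr=0.0000 cont=0.0000 V=0.0000[hold]; j=7 S=204.2855 intr=0.0000 cont=0.0000 V=0.0000[hold]  S*(7)=51.2690
k=6: j=0 S=21.6080 intr=62.3120 cont=61.1365 V=62.3120[EX]; j=1 S=30.5289 intr=53.3911 cont=52.2469 V=53.3911[EX]; j=2 S=43.1327 intr=40.7873 cont=39.6871 V=40.7873[EX]; j=3 S=60.9400 intr=22.9800 cont=23.3136 V=23.3136[hold]; j=4 S=86.0990 intr=0.0000 cont=8.5916 V=8.5916[hold]; j=5 S=121.6449 intr=0.0000 cont=1.4542 V=1.4542[hold]; j=6 S=171.8659 intr=0.0000 cont=0.0000 V=0.0000[hold]  S*(6)=43.1327
k=5: j=0 S=25.6840 intr=58.2360 cont=57.0748 V=58.2360[EX]; j=1 S=36.2876 intr=47.6324 cont=46.5082 V=47.6324[EX]; j=2 S=51.2690 intr=32.6510 cont=31.7405 V=32.6510[EX]; j=3 S=72.4353 intr=11.4847 cont=15.8562 V=15.8562[hold]; j=4 S=102.3402 intr=0.0000 cont=5.0166 V=5.0166[hold]; j=5 S=144.5912 intr=0.0000 cont=0.7302 V=0.7302[hold]  S*(5)=51.2690
k=4: j=0 S=30.5289 intr=53.3911 cont=52.2469 V=53.3911[EX]; j=1 S=43.1327 intr=40.7873 cont=39.6871 V=40.7873[EX]; j=2 S=60.9400 intr=22.9800 cont=24.0533 V=24.0533[hold]; j=3 S=86.0990 intr=0.0000 cont=10.3849 V=10.3849[hold]; j=4 S=121.6449 intr=0.0000 cont=2.8717 V=2.8717[hold]  S*(4)=43.1327
k=3: j=0 S=36.2876 intr=47.6324 cont=46.5082 V=47.6324[EX]; j=1 S=51.2690 intr=32.6510 cont=32.0977 V=32.6510[EX]; j=2 S=72.4353 intr=11.4847 cont=17.0937 V=17.0937[hold]; j=3 S=102.3402 intr=0.0000 cont=6.6016 V=6.6016[hold]  S*(3)=51.2690
k=2: j=0 S=43.1327 intr=40.7873 cont=39.6871 V=40.7873[EX]; j=1 S=60.9400 intr=22.9800 cont=24.6510 V=24.6510[hold]; j=2 S=86.0990 intr=0.0000 cont=11.7718 V=11.7718[hold]  S*(2)=43.1327
k=1: j=0 S=51.2690 intr=32.6510 cont=32.3863 V=32.6510[EX]; j=1 S=72.4353 intr=11.4847 cont=18.0636 V=18.0636[hold]  S*(1)=51.2690
k=0: j=0 S=60.9400 intr=22.9800 cont=25.1194 V=25.1194[hold]  S*(0)=-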